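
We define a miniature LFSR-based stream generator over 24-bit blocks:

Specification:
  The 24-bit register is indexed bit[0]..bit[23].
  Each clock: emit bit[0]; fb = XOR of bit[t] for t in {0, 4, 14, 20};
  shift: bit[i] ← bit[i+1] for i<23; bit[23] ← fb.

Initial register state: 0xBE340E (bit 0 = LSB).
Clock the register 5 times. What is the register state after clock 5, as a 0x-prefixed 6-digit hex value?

reg_0 = 0xBE340E
clock 1: out=0, reg = 0xDF1A07
clock 2: out=1, reg = 0x6F8D03
clock 3: out=1, reg = 0xB7C681
clock 4: out=1, reg = 0xDBE340
clock 5: out=0, reg = 0x6DF1A0

0x6DF1A0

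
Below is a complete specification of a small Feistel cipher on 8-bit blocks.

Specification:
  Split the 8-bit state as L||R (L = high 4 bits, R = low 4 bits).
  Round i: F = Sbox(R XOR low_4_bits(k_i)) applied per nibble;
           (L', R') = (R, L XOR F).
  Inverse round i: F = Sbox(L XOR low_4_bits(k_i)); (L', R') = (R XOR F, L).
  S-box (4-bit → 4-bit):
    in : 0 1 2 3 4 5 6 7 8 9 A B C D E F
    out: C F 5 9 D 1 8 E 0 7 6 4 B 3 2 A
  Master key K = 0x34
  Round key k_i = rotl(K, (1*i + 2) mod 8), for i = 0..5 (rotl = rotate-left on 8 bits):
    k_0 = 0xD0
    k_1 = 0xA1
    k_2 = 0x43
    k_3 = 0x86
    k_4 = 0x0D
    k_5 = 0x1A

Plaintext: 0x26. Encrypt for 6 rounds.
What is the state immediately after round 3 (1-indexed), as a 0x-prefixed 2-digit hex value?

s_0 = plaintext = 0x26
s_1 = Round(s_0, k_0) = 0x6A
s_2 = Round(s_1, k_1) = 0xA2
s_3 = Round(s_2, k_2) = 0x25
s_4 = Round(s_3, k_3) = 0x5B
s_5 = Round(s_4, k_4) = 0xBD
s_6 = Round(s_5, k_5) = 0xD5

0x25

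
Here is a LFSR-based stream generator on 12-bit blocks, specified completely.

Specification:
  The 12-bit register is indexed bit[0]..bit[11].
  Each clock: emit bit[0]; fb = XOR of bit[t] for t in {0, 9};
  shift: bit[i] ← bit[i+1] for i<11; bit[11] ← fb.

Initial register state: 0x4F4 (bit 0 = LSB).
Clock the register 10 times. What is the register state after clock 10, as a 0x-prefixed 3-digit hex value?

reg_0 = 0x4F4
clock 1: out=0, reg = 0x27A
clock 2: out=0, reg = 0x93D
clock 3: out=1, reg = 0xC9E
clock 4: out=0, reg = 0x64F
clock 5: out=1, reg = 0x327
clock 6: out=1, reg = 0x193
clock 7: out=1, reg = 0x8C9
clock 8: out=1, reg = 0xC64
clock 9: out=0, reg = 0x632
clock 10: out=0, reg = 0xB19

0xB19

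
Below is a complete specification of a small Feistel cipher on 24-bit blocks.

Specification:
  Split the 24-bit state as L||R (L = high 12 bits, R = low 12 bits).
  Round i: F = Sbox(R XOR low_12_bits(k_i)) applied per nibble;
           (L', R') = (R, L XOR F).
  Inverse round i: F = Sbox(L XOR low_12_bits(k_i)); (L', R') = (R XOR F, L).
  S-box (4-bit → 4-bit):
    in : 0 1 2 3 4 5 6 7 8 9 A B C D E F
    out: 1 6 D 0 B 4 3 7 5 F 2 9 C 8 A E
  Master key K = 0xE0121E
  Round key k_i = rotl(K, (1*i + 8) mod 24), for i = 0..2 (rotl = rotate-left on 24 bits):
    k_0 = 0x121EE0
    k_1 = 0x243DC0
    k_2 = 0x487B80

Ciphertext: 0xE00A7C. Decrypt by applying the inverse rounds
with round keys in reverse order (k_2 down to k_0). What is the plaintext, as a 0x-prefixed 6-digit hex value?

0xF98EA8

s_0 = ciphertext = 0xE00A7C
s_1 = InvRound(s_0, k_2) = 0xE2DE00
s_2 = InvRound(s_1, k_1) = 0xEA8E2D
s_3 = InvRound(s_2, k_0) = 0xF98EA8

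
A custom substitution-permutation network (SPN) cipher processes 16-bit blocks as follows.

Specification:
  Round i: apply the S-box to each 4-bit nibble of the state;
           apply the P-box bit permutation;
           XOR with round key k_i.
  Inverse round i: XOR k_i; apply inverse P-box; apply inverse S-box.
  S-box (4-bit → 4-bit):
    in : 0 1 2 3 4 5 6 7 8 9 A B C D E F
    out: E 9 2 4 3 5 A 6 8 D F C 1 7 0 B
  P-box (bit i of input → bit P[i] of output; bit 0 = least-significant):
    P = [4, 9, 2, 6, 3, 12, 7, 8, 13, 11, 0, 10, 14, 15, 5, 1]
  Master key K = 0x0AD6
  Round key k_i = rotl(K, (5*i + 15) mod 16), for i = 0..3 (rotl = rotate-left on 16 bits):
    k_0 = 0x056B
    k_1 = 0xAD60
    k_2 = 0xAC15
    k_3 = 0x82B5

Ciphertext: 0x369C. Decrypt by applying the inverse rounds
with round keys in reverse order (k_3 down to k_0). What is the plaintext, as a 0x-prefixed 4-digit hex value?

0xF0CD

s_0 = ciphertext = 0x369C
s_1 = InvRound(s_0, k_3) = 0x794E
s_2 = InvRound(s_1, k_2) = 0xFBF1
s_3 = InvRound(s_2, k_1) = 0xCB74
s_4 = InvRound(s_3, k_0) = 0xF0CD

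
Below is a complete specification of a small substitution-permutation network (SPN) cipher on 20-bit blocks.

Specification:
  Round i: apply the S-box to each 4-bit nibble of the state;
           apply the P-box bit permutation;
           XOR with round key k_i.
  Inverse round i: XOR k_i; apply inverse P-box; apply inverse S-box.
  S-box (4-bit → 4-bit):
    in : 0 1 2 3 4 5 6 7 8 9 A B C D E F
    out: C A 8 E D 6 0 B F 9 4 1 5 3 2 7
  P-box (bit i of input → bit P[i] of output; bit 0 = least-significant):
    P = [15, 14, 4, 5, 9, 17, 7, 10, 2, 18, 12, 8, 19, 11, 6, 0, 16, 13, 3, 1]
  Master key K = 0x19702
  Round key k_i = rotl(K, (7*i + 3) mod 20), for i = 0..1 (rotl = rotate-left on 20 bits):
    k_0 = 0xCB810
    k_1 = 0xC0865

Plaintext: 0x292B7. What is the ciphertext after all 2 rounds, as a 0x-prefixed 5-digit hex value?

s_0 = plaintext = 0x292B7
s_1 = Round(s_0, k_0) = 0x47B33
s_2 = Round(s_1, k_1) = 0x744DA

0x744DA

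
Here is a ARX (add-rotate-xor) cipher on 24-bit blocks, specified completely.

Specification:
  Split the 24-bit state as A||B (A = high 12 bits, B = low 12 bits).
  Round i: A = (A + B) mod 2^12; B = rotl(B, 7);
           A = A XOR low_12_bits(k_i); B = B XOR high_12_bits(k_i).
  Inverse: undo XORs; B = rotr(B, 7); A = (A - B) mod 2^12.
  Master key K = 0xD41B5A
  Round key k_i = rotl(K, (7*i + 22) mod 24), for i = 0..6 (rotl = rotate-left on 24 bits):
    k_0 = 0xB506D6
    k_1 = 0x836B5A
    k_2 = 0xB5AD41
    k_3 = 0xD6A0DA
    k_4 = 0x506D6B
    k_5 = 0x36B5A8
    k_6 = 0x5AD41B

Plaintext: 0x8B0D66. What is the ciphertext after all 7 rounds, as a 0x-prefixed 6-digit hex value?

s_0 = plaintext = 0x8B0D66
s_1 = Round(s_0, k_0) = 0x0C083B
s_2 = Round(s_1, k_1) = 0x3A15F7
s_3 = Round(s_2, k_2) = 0x4D90F5
s_4 = Round(s_3, k_3) = 0x5147ED
s_5 = Round(s_4, k_4) = 0x06A3B9
s_6 = Round(s_5, k_5) = 0x18BFF6
s_7 = Round(s_6, k_6) = 0x59AED2

0x59AED2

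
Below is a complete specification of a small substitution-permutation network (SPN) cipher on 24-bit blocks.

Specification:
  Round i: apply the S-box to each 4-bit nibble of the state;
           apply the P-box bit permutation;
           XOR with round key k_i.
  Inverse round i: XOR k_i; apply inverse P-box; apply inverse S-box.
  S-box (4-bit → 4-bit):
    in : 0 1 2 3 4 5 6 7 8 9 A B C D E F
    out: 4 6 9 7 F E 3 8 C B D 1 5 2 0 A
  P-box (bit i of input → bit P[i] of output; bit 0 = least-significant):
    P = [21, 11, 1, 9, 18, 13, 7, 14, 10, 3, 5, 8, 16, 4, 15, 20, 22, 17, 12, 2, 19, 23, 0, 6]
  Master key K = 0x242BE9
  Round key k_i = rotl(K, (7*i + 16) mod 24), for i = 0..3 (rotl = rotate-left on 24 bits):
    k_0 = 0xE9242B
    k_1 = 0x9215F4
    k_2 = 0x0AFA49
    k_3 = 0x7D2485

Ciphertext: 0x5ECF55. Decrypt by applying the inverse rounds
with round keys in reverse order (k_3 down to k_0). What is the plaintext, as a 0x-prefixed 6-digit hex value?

s_0 = ciphertext = 0x5ECF55
s_1 = InvRound(s_0, k_3) = 0x7D3759
s_2 = InvRound(s_1, k_2) = 0xE64226
s_3 = InvRound(s_2, k_1) = 0x7CF2AA
s_4 = InvRound(s_3, k_0) = 0x10ABA7

0x10ABA7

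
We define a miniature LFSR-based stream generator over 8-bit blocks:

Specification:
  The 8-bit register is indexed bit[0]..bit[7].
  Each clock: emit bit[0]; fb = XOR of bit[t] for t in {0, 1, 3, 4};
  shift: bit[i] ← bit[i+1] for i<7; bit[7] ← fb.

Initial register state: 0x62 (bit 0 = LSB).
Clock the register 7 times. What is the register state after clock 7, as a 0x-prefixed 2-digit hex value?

0xD2

reg_0 = 0x62
clock 1: out=0, reg = 0xB1
clock 2: out=1, reg = 0x58
clock 3: out=0, reg = 0x2C
clock 4: out=0, reg = 0x96
clock 5: out=0, reg = 0x4B
clock 6: out=1, reg = 0xA5
clock 7: out=1, reg = 0xD2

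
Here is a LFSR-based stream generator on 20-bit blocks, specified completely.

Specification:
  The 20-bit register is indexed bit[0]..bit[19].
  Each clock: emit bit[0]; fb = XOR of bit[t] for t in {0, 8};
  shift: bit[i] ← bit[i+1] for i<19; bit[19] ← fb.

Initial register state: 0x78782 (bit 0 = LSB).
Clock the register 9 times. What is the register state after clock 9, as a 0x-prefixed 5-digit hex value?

0x02BC3

reg_0 = 0x78782
clock 1: out=0, reg = 0xBC3C1
clock 2: out=1, reg = 0x5E1E0
clock 3: out=0, reg = 0xAF0F0
clock 4: out=0, reg = 0x57878
clock 5: out=0, reg = 0x2BC3C
clock 6: out=0, reg = 0x15E1E
clock 7: out=0, reg = 0x0AF0F
clock 8: out=1, reg = 0x05787
clock 9: out=1, reg = 0x02BC3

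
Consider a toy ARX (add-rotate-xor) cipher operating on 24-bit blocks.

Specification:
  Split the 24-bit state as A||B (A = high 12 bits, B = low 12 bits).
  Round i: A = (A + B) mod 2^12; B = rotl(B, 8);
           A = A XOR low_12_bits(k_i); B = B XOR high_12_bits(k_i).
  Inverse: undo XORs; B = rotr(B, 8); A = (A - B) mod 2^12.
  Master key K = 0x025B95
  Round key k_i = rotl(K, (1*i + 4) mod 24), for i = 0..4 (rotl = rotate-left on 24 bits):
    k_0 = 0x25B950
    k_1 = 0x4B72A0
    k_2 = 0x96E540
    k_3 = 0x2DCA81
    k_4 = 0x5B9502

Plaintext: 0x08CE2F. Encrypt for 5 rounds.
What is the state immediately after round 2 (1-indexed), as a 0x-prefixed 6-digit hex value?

s_0 = plaintext = 0x08CE2F
s_1 = Round(s_0, k_0) = 0x7EBDB9
s_2 = Round(s_1, k_1) = 0x704D6C
s_3 = Round(s_2, k_2) = 0x1305B8
s_4 = Round(s_3, k_3) = 0xC69A87
s_5 = Round(s_4, k_4) = 0x3F2211

0x704D6C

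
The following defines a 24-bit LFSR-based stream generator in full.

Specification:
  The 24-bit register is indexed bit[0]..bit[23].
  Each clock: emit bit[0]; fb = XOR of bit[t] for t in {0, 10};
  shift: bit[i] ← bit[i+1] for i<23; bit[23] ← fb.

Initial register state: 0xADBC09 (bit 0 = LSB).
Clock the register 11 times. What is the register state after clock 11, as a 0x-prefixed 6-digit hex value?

0xECD5B7

reg_0 = 0xADBC09
clock 1: out=1, reg = 0x56DE04
clock 2: out=0, reg = 0xAB6F02
clock 3: out=0, reg = 0xD5B781
clock 4: out=1, reg = 0x6ADBC0
clock 5: out=0, reg = 0x356DE0
clock 6: out=0, reg = 0x9AB6F0
clock 7: out=0, reg = 0xCD5B78
clock 8: out=0, reg = 0x66ADBC
clock 9: out=0, reg = 0xB356DE
clock 10: out=0, reg = 0xD9AB6F
clock 11: out=1, reg = 0xECD5B7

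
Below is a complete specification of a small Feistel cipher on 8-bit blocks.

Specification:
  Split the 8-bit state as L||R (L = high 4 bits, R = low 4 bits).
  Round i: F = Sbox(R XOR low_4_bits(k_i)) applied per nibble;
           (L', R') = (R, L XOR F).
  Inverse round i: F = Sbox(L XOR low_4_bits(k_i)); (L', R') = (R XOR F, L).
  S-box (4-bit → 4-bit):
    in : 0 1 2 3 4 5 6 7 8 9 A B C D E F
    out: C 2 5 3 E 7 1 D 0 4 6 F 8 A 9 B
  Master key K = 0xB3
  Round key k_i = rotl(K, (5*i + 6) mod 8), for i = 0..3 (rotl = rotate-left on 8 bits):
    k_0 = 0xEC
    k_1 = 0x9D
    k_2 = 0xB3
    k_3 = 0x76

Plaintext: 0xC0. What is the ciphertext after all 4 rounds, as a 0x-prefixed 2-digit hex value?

0x9F

s_0 = plaintext = 0xC0
s_1 = Round(s_0, k_0) = 0x04
s_2 = Round(s_1, k_1) = 0x44
s_3 = Round(s_2, k_2) = 0x49
s_4 = Round(s_3, k_3) = 0x9F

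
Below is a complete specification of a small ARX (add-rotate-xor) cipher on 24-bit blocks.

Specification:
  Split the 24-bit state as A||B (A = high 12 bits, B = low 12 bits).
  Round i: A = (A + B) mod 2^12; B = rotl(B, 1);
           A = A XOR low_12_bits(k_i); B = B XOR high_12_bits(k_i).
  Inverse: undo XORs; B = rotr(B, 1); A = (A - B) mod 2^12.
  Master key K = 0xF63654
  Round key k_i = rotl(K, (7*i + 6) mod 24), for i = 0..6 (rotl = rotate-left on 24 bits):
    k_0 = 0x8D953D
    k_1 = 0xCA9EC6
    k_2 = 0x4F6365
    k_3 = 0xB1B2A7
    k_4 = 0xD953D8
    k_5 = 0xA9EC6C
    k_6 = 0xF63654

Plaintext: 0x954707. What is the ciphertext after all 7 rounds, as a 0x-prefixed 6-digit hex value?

s_0 = plaintext = 0x954707
s_1 = Round(s_0, k_0) = 0x5666D7
s_2 = Round(s_1, k_1) = 0x2FB107
s_3 = Round(s_2, k_2) = 0x7676F8
s_4 = Round(s_3, k_3) = 0xCF86EB
s_5 = Round(s_4, k_4) = 0x03B043
s_6 = Round(s_5, k_5) = 0xC12A18
s_7 = Round(s_6, k_6) = 0x07EB52

0x07EB52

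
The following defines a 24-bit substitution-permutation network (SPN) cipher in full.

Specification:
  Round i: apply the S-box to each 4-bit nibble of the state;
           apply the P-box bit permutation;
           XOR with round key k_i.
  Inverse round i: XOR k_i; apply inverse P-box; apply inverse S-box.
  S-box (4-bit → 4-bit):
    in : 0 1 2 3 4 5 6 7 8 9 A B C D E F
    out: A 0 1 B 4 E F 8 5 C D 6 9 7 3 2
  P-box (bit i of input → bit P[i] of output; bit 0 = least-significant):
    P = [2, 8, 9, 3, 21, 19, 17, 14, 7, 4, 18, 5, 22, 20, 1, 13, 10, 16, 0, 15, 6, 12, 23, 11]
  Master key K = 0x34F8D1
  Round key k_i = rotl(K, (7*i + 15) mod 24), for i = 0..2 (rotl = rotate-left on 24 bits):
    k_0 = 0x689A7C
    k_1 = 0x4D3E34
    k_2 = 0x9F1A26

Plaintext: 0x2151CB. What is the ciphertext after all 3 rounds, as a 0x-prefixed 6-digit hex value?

0xCF2A94

s_0 = plaintext = 0x2151CB
s_1 = Round(s_0, k_0) = 0x58F93E
s_2 = Round(s_1, k_1) = 0xF16311
s_3 = Round(s_2, k_2) = 0xCF2A94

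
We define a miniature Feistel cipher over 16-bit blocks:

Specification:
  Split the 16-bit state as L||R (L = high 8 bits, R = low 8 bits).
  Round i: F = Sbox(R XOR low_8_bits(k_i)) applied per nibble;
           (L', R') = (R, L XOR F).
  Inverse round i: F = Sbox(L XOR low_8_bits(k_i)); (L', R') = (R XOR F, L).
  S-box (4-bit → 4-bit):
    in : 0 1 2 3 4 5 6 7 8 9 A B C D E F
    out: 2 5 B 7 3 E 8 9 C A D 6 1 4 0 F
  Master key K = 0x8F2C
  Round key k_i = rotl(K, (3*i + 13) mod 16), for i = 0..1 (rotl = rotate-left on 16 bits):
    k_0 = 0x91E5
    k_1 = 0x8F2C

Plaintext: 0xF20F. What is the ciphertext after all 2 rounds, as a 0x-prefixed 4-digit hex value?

0xFF48

s_0 = plaintext = 0xF20F
s_1 = Round(s_0, k_0) = 0x0FFF
s_2 = Round(s_1, k_1) = 0xFF48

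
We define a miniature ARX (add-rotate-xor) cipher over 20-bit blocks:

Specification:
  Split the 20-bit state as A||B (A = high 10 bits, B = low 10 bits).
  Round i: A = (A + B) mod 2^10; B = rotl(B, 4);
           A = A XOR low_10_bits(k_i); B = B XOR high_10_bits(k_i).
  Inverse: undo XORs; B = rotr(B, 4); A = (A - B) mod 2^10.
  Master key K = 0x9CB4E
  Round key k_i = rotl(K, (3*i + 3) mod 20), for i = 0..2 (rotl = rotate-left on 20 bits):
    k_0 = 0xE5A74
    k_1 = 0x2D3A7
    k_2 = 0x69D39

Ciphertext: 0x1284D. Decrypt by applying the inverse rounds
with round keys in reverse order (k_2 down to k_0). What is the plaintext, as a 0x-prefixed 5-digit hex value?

s_0 = ciphertext = 0x1284D
s_1 = InvRound(s_0, k_2) = 0xB569E
s_2 = InvRound(s_1, k_1) = 0xB42A2
s_3 = InvRound(s_2, k_0) = 0xE4513

0xE4513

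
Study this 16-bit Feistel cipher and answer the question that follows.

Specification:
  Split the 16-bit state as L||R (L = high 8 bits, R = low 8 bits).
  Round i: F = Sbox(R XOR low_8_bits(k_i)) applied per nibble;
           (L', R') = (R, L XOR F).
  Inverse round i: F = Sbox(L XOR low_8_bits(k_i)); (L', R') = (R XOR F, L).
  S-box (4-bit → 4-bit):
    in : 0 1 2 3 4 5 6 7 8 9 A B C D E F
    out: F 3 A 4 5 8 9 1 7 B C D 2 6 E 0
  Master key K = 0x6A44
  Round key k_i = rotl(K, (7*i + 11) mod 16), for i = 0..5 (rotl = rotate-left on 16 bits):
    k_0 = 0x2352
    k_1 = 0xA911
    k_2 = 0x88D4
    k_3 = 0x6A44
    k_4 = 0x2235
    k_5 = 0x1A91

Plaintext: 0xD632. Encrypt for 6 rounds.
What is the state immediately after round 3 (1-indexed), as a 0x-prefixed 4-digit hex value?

s_0 = plaintext = 0xD632
s_1 = Round(s_0, k_0) = 0x3249
s_2 = Round(s_1, k_1) = 0x49B5
s_3 = Round(s_2, k_2) = 0xB5DA
s_4 = Round(s_3, k_3) = 0xDA0B
s_5 = Round(s_4, k_4) = 0x0B94
s_6 = Round(s_5, k_5) = 0x94F3

0xB5DA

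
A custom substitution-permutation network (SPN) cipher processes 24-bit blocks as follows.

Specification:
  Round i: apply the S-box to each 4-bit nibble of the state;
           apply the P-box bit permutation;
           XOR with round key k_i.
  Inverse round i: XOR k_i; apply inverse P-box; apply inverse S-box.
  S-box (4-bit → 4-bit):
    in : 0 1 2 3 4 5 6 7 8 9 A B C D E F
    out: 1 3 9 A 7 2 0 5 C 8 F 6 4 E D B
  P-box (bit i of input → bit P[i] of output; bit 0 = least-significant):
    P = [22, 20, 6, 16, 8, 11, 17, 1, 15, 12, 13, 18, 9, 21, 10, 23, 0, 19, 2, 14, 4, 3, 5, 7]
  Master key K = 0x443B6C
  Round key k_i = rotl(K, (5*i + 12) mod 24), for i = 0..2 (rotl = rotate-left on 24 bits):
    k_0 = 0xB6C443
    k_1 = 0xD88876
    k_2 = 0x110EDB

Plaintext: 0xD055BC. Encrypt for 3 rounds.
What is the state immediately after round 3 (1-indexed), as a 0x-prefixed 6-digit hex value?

s_0 = plaintext = 0xD055BC
s_1 = Round(s_0, k_0) = 0x94DCAA
s_2 = Round(s_1, k_1) = 0x23A5B1
s_3 = Round(s_2, k_2) = 0xEB504B

0xEB504B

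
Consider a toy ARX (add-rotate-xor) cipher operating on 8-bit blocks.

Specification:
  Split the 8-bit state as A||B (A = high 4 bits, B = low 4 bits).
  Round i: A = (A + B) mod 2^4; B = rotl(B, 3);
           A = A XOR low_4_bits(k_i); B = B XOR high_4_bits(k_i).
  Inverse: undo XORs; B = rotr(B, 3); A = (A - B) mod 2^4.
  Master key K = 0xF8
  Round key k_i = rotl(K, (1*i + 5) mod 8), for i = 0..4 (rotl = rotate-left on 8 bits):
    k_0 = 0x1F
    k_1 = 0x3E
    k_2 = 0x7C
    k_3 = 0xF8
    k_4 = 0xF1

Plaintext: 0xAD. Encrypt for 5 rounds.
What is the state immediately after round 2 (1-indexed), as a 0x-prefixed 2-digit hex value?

0x9C

s_0 = plaintext = 0xAD
s_1 = Round(s_0, k_0) = 0x8F
s_2 = Round(s_1, k_1) = 0x9C
s_3 = Round(s_2, k_2) = 0x91
s_4 = Round(s_3, k_3) = 0x27
s_5 = Round(s_4, k_4) = 0x84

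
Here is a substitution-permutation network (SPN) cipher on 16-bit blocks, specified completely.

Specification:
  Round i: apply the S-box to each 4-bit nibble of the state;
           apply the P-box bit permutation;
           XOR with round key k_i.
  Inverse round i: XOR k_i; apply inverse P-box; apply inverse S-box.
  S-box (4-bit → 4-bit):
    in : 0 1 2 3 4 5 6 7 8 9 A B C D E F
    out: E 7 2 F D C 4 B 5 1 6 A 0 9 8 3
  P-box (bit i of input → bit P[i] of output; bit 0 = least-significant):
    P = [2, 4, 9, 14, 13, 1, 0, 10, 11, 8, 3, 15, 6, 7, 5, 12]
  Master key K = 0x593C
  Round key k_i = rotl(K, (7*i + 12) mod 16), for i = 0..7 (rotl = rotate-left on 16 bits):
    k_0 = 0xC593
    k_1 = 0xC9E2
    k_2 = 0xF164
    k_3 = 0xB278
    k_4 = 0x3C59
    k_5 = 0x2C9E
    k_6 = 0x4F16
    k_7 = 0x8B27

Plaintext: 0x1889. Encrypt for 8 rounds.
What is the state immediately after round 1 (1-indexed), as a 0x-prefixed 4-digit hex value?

s_0 = plaintext = 0x1889
s_1 = Round(s_0, k_0) = 0xED7E
s_2 = Round(s_1, k_1) = 0x35E0
s_3 = Round(s_2, k_2) = 0x279C
s_4 = Round(s_3, k_3) = 0x1BF8
s_5 = Round(s_4, k_4) = 0x9FBF
s_6 = Round(s_5, k_5) = 0x21C8
s_7 = Round(s_6, k_6) = 0x449A
s_8 = Round(s_7, k_7) = 0x315F

0xED7E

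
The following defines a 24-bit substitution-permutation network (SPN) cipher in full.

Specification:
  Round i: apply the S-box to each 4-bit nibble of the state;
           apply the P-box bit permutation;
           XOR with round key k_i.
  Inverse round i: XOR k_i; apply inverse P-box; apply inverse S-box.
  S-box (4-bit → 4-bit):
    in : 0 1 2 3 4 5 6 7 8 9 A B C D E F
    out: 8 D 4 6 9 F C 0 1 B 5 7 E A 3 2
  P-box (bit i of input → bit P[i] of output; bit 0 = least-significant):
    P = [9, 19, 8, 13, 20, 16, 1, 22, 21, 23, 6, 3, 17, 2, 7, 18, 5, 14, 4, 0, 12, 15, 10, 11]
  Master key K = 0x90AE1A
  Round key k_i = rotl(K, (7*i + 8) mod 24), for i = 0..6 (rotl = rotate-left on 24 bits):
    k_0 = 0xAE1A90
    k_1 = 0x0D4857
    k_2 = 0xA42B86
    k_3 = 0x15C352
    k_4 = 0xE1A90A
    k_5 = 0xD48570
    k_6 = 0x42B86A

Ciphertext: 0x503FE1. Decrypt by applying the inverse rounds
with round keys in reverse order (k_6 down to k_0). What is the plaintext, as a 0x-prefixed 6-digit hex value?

0xB10C37

s_0 = ciphertext = 0x503FE1
s_1 = InvRound(s_0, k_6) = 0x30A0AA
s_2 = InvRound(s_1, k_5) = 0x226566
s_3 = InvRound(s_2, k_4) = 0xCEECD7
s_4 = InvRound(s_3, k_3) = 0x60BF95
s_5 = InvRound(s_4, k_2) = 0xB60F67
s_6 = InvRound(s_5, k_1) = 0x2B8EEB
s_7 = InvRound(s_6, k_0) = 0xB10C37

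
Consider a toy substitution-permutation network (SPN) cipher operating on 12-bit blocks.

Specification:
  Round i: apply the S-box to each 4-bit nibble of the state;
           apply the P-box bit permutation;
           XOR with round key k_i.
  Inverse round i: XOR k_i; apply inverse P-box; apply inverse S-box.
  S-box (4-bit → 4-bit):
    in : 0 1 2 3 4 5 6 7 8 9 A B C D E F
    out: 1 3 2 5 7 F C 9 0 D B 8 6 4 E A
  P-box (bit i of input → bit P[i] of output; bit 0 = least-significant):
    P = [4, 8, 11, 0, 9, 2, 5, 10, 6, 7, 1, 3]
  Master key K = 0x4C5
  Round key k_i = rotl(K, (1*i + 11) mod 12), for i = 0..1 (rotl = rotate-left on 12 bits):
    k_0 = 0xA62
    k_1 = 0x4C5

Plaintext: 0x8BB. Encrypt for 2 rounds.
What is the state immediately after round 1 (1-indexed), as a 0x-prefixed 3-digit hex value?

s_0 = plaintext = 0x8BB
s_1 = Round(s_0, k_0) = 0xE63
s_2 = Round(s_1, k_1) = 0x87F

0xE63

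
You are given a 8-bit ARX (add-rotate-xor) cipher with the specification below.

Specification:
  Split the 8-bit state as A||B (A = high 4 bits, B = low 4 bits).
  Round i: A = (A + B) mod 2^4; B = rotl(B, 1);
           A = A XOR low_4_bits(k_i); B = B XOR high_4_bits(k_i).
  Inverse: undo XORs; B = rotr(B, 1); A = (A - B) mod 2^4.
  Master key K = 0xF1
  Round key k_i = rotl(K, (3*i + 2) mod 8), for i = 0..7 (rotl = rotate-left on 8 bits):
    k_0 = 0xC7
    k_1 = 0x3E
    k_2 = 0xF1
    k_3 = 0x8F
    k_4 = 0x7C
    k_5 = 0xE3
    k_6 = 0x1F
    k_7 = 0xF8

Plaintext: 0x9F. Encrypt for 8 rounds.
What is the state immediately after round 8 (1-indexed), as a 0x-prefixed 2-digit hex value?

s_0 = plaintext = 0x9F
s_1 = Round(s_0, k_0) = 0xF3
s_2 = Round(s_1, k_1) = 0xC5
s_3 = Round(s_2, k_2) = 0x05
s_4 = Round(s_3, k_3) = 0xA2
s_5 = Round(s_4, k_4) = 0x03
s_6 = Round(s_5, k_5) = 0x08
s_7 = Round(s_6, k_6) = 0x70
s_8 = Round(s_7, k_7) = 0xFF

0xFF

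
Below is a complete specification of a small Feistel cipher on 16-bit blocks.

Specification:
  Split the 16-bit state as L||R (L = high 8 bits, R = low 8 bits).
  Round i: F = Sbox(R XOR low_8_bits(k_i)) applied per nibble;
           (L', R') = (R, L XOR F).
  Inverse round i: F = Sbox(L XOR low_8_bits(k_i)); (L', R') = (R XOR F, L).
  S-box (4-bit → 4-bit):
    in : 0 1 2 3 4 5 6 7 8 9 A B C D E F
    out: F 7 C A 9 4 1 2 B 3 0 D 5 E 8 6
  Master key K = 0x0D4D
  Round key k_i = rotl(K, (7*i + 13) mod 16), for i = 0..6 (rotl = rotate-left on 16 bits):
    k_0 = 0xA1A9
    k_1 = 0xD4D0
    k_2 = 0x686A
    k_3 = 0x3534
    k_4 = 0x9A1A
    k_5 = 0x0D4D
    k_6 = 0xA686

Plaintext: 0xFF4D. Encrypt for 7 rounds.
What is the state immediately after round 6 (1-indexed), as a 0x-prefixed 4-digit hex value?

0x32D0

s_0 = plaintext = 0xFF4D
s_1 = Round(s_0, k_0) = 0x4D76
s_2 = Round(s_1, k_1) = 0x764C
s_3 = Round(s_2, k_2) = 0x4CB7
s_4 = Round(s_3, k_3) = 0xB7F6
s_5 = Round(s_4, k_4) = 0xF632
s_6 = Round(s_5, k_5) = 0x32D0
s_7 = Round(s_6, k_6) = 0xD073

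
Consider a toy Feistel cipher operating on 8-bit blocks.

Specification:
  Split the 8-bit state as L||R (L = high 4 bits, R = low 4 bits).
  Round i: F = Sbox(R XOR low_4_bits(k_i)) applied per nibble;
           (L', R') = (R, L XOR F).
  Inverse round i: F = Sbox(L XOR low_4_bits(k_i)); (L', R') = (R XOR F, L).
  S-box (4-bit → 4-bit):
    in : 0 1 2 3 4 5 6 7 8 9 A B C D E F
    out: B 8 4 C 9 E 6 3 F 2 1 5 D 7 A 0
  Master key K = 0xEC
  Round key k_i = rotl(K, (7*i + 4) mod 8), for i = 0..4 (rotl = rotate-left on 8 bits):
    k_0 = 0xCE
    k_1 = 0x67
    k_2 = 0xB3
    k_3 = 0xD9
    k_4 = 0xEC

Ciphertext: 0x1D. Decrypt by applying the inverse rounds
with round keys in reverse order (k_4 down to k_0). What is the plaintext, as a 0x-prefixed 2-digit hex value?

s_0 = ciphertext = 0x1D
s_1 = InvRound(s_0, k_4) = 0xA1
s_2 = InvRound(s_1, k_3) = 0xDA
s_3 = InvRound(s_2, k_2) = 0x0D
s_4 = InvRound(s_3, k_1) = 0xE0
s_5 = InvRound(s_4, k_0) = 0xBE

0xBE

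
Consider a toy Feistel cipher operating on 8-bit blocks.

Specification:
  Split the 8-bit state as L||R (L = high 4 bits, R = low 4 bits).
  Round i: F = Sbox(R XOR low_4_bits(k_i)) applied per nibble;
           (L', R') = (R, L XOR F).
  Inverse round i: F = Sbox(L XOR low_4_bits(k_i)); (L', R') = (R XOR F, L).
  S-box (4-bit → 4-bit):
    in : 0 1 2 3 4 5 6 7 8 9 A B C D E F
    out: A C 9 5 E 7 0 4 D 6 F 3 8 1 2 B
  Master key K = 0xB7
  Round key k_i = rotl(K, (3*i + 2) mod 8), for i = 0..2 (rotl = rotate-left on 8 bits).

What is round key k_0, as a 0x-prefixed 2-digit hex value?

K = 0xB7
k_0 = rotl(K, (3*0+2) mod 8) = rotl(K, 2) = 0xDE

0xDE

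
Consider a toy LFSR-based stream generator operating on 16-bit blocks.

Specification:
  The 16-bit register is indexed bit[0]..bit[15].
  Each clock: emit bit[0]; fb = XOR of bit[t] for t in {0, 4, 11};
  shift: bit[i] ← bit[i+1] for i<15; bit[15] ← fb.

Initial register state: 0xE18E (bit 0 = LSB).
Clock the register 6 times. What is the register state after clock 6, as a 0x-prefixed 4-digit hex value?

0x2B86

reg_0 = 0xE18E
clock 1: out=0, reg = 0x70C7
clock 2: out=1, reg = 0xB863
clock 3: out=1, reg = 0x5C31
clock 4: out=1, reg = 0xAE18
clock 5: out=0, reg = 0x570C
clock 6: out=0, reg = 0x2B86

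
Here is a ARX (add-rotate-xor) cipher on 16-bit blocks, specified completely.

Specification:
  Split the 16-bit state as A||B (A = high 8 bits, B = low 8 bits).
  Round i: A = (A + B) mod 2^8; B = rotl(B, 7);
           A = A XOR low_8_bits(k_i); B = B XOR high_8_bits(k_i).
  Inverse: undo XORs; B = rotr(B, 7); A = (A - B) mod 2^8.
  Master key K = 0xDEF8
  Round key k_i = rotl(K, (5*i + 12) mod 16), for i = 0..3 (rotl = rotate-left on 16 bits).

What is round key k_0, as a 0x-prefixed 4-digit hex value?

0x8DEF

K = 0xDEF8
k_0 = rotl(K, (5*0+12) mod 16) = rotl(K, 12) = 0x8DEF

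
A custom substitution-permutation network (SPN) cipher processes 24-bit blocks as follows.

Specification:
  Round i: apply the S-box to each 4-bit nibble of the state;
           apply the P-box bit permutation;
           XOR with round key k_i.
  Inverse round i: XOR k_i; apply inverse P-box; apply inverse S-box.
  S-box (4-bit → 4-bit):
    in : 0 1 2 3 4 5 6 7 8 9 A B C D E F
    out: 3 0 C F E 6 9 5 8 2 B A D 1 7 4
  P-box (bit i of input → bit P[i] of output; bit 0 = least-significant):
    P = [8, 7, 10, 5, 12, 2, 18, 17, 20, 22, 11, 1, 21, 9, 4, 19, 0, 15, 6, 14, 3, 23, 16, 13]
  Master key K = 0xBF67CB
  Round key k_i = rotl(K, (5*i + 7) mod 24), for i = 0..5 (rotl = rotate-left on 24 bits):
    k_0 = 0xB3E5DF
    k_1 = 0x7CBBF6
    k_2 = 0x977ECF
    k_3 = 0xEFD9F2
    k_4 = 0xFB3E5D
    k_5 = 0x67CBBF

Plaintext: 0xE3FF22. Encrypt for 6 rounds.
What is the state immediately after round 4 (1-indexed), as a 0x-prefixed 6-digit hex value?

s_0 = plaintext = 0xE3FF22
s_1 = Round(s_0, k_0) = 0x3429A6
s_2 = Round(s_1, k_1) = 0xB74A8A
s_3 = Round(s_2, k_2) = 0x4D5D3C
s_4 = Round(s_3, k_3) = 0x78EEC7
s_5 = Round(s_4, k_4) = 0x8C6145
s_6 = Round(s_5, k_5) = 0x49AF7A

0x78EEC7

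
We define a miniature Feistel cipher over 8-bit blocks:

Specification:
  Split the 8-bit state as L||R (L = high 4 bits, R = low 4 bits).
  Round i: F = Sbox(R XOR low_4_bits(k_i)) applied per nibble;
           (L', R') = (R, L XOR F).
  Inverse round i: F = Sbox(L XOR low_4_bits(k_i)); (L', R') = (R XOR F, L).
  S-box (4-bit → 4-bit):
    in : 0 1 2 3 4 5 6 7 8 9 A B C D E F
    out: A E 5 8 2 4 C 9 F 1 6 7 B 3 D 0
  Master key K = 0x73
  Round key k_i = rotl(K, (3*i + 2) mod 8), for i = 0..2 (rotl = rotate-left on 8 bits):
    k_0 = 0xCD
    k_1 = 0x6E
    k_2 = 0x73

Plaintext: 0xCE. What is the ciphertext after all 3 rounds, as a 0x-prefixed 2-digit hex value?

s_0 = plaintext = 0xCE
s_1 = Round(s_0, k_0) = 0xE4
s_2 = Round(s_1, k_1) = 0x48
s_3 = Round(s_2, k_2) = 0x83

0x83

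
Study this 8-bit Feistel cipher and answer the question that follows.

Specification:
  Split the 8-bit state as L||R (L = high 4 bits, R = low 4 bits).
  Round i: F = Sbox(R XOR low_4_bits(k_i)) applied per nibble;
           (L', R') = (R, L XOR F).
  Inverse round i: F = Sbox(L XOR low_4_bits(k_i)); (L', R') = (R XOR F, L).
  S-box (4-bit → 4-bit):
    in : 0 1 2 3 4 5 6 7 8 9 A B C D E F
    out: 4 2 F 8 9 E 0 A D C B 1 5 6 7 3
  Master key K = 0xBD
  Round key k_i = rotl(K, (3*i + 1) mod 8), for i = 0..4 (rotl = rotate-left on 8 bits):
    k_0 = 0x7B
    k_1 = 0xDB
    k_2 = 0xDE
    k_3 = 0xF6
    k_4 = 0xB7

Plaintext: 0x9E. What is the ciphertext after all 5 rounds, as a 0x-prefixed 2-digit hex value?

0x8A

s_0 = plaintext = 0x9E
s_1 = Round(s_0, k_0) = 0xE7
s_2 = Round(s_1, k_1) = 0x7B
s_3 = Round(s_2, k_2) = 0xB9
s_4 = Round(s_3, k_3) = 0x98
s_5 = Round(s_4, k_4) = 0x8A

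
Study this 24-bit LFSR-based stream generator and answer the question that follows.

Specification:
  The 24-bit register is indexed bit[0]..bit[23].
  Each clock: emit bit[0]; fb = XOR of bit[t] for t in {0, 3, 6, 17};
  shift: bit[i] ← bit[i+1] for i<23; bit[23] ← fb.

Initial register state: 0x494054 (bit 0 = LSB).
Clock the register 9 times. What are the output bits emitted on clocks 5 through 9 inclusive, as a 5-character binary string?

10100

reg_0 = 0x494054
clock 1: out=0, reg = 0xA4A02A
clock 2: out=0, reg = 0xD25015
clock 3: out=1, reg = 0x69280A
clock 4: out=0, reg = 0xB49405
clock 5: out=1, reg = 0xDA4A02
clock 6: out=0, reg = 0xED2501
clock 7: out=1, reg = 0xF69280
clock 8: out=0, reg = 0xFB4940
clock 9: out=0, reg = 0x7DA4A0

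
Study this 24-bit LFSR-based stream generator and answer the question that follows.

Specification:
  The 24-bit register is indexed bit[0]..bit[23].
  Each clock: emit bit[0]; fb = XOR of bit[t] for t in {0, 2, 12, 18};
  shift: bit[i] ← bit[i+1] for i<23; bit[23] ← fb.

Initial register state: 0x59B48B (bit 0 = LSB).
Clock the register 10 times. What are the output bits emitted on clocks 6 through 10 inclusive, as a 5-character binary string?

00100

reg_0 = 0x59B48B
clock 1: out=1, reg = 0x2CDA45
clock 2: out=1, reg = 0x166D22
clock 3: out=0, reg = 0x8B3691
clock 4: out=1, reg = 0x459B48
clock 5: out=0, reg = 0x22CDA4
clock 6: out=0, reg = 0x9166D2
clock 7: out=0, reg = 0x48B369
clock 8: out=1, reg = 0x2459B4
clock 9: out=0, reg = 0x922CDA
clock 10: out=0, reg = 0x49166D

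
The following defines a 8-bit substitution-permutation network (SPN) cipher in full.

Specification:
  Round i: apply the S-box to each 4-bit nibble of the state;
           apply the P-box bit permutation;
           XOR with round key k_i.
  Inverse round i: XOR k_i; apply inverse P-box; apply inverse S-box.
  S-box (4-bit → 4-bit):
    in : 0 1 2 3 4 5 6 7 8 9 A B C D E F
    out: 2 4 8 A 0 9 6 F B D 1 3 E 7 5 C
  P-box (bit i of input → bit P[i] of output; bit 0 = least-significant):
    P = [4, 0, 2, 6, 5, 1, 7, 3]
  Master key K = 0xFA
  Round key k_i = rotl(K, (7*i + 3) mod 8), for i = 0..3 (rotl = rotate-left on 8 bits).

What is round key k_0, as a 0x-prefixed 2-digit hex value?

0xD7

K = 0xFA
k_0 = rotl(K, (7*0+3) mod 8) = rotl(K, 3) = 0xD7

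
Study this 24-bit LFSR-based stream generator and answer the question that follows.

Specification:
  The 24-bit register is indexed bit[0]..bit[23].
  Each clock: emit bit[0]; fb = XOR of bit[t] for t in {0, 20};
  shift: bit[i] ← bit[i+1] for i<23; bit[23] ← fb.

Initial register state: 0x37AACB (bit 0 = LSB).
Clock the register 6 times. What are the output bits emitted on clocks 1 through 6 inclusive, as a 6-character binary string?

110100

reg_0 = 0x37AACB
clock 1: out=1, reg = 0x1BD565
clock 2: out=1, reg = 0x0DEAB2
clock 3: out=0, reg = 0x06F559
clock 4: out=1, reg = 0x837AAC
clock 5: out=0, reg = 0x41BD56
clock 6: out=0, reg = 0x20DEAB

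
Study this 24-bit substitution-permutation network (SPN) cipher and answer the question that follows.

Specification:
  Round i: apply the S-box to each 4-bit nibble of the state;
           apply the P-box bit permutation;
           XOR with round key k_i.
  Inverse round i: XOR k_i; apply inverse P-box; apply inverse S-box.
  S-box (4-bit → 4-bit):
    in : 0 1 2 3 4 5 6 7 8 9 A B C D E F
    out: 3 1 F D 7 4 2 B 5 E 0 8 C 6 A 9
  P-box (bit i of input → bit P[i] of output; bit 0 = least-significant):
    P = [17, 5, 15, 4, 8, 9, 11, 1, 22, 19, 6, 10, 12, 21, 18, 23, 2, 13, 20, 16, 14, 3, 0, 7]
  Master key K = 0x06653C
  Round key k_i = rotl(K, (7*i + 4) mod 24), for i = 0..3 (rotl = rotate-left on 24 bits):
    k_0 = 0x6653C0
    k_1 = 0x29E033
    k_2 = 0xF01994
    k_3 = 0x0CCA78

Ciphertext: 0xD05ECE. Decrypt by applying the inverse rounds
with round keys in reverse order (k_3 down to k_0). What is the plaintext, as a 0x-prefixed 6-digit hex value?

s_0 = ciphertext = 0xD05ECE
s_1 = InvRound(s_0, k_3) = 0xB837B9
s_2 = InvRound(s_1, k_2) = 0xD0A7D6
s_3 = InvRound(s_2, k_1) = 0x33E206
s_4 = InvRound(s_3, k_0) = 0xB288F5

0xB288F5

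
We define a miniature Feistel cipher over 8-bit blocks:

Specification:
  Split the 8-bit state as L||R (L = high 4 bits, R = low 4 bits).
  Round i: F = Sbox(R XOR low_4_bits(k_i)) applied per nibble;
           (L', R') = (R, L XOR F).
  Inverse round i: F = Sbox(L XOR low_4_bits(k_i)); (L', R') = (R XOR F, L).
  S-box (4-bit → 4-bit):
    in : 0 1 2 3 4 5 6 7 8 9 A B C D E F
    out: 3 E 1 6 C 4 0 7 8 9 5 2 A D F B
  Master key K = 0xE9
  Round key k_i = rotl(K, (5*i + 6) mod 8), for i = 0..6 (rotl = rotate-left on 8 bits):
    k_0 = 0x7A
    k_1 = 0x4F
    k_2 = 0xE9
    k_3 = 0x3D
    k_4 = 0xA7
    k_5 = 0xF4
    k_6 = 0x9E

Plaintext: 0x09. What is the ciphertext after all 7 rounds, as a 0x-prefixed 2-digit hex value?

s_0 = plaintext = 0x09
s_1 = Round(s_0, k_0) = 0x96
s_2 = Round(s_1, k_1) = 0x60
s_3 = Round(s_2, k_2) = 0x0F
s_4 = Round(s_3, k_3) = 0xF1
s_5 = Round(s_4, k_4) = 0x1F
s_6 = Round(s_5, k_5) = 0xF3
s_7 = Round(s_6, k_6) = 0x32

0x32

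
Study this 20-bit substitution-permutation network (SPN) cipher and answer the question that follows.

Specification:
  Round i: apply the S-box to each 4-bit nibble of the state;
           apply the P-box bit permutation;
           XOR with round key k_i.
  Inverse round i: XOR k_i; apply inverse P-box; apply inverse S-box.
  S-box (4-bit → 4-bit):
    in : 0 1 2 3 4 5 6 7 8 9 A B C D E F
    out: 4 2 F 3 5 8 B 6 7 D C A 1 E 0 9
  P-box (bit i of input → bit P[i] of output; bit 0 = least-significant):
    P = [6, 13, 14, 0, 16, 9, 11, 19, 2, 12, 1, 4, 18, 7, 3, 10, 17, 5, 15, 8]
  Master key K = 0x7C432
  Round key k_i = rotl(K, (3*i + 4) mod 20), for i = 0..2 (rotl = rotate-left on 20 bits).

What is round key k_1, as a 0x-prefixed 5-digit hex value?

0x2193E

K = 0x7C432
k_0 = rotl(K, (3*0+4) mod 20) = rotl(K, 4) = 0xC4327
k_1 = rotl(K, (3*1+4) mod 20) = rotl(K, 7) = 0x2193E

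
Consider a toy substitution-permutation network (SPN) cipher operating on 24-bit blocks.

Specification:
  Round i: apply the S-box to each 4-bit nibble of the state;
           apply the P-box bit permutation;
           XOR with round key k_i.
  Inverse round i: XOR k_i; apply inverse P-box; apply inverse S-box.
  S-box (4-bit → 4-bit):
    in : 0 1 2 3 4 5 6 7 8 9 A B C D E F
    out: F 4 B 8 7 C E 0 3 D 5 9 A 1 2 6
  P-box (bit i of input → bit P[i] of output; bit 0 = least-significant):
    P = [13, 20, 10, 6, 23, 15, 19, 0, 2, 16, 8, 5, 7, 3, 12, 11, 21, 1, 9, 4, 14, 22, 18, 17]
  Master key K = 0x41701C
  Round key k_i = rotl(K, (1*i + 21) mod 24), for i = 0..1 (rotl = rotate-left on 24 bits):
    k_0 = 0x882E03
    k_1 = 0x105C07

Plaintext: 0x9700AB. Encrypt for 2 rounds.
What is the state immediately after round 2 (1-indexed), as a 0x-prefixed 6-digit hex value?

s_0 = plaintext = 0x9700AB
s_1 = Round(s_0, k_0) = 0x0757EF
s_2 = Round(s_1, k_1) = 0x468007

0x468007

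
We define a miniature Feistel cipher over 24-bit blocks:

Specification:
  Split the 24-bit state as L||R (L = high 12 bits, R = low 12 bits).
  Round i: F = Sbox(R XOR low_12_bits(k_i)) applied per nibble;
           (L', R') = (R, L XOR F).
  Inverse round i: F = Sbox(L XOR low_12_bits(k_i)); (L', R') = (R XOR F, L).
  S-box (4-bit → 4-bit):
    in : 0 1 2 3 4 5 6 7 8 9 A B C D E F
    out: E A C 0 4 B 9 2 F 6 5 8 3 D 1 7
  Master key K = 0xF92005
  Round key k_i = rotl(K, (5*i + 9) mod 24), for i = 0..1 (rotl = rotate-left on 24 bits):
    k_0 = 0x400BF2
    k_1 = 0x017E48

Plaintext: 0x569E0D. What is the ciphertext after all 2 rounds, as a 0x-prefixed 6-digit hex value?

s_0 = plaintext = 0x569E0D
s_1 = Round(s_0, k_0) = 0xE0DE1E
s_2 = Round(s_1, k_1) = 0xE1E0B4

0xE1E0B4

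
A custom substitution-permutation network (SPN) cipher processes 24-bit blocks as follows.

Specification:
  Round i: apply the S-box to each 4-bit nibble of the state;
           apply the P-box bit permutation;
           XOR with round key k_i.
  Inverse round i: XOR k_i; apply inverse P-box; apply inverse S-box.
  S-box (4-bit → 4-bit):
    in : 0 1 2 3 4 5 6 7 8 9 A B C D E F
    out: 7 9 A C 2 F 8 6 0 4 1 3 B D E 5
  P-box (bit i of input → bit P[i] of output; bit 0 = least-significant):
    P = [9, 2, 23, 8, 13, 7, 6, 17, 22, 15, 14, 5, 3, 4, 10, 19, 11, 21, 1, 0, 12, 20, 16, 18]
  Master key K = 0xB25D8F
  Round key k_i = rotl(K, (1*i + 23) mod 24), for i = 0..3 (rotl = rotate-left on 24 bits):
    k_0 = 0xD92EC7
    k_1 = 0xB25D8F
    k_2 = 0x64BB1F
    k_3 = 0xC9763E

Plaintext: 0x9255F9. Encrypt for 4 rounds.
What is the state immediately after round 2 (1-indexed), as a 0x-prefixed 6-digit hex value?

s_0 = plaintext = 0x9255F9
s_1 = Round(s_0, k_0) = 0x30CABE
s_2 = Round(s_1, k_1) = 0x5F7411
s_3 = Round(s_2, k_2) = 0x73040D
s_4 = Round(s_3, k_3) = 0x58D1E5

0x5F7411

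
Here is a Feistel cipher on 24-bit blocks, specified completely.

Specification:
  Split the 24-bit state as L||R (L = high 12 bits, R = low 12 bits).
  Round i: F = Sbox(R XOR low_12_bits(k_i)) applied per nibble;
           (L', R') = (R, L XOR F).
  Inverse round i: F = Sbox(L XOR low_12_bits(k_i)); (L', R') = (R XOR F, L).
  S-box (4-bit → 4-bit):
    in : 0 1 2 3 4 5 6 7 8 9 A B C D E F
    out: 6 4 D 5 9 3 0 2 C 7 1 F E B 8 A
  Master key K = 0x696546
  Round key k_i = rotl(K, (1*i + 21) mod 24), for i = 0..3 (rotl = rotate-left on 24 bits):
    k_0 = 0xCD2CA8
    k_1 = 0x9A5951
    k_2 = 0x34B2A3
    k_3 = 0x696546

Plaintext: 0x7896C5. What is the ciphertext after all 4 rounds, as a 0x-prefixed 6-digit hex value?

s_0 = plaintext = 0x7896C5
s_1 = Round(s_0, k_0) = 0x6C5682
s_2 = Round(s_1, k_1) = 0x682C70
s_3 = Round(s_2, k_2) = 0xC70E37
s_4 = Round(s_3, k_3) = 0xE37354

0xE37354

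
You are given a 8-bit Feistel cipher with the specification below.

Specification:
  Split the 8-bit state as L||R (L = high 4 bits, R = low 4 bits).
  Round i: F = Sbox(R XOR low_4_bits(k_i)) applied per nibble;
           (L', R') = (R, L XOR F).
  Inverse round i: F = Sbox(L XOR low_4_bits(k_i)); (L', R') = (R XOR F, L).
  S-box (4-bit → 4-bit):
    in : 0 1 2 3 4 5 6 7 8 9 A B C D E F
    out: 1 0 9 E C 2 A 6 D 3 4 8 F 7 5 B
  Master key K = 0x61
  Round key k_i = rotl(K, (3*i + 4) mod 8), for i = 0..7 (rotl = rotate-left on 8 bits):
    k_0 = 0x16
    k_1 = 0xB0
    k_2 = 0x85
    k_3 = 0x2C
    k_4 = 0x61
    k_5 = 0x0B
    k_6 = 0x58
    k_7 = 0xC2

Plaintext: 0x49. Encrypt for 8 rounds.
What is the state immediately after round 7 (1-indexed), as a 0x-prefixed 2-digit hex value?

s_0 = plaintext = 0x49
s_1 = Round(s_0, k_0) = 0x9F
s_2 = Round(s_1, k_1) = 0xF2
s_3 = Round(s_2, k_2) = 0x29
s_4 = Round(s_3, k_3) = 0x90
s_5 = Round(s_4, k_4) = 0x09
s_6 = Round(s_5, k_5) = 0x99
s_7 = Round(s_6, k_6) = 0x99
s_8 = Round(s_7, k_7) = 0x91

0x99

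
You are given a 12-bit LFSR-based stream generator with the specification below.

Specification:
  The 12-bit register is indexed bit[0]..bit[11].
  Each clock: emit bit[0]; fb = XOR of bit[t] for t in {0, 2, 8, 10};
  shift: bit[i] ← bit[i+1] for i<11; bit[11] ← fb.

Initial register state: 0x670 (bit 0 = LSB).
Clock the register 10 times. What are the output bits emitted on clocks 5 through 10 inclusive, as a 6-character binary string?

111001

reg_0 = 0x670
clock 1: out=0, reg = 0xB38
clock 2: out=0, reg = 0xD9C
clock 3: out=0, reg = 0xECE
clock 4: out=0, reg = 0x767
clock 5: out=1, reg = 0x3B3
clock 6: out=1, reg = 0x1D9
clock 7: out=1, reg = 0x0EC
clock 8: out=0, reg = 0x876
clock 9: out=0, reg = 0xC3B
clock 10: out=1, reg = 0x61D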